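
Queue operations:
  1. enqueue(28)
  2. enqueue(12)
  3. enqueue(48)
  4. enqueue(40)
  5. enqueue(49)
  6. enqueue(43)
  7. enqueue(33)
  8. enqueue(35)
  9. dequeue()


enqueue(28) -> [28]
enqueue(12) -> [28, 12]
enqueue(48) -> [28, 12, 48]
enqueue(40) -> [28, 12, 48, 40]
enqueue(49) -> [28, 12, 48, 40, 49]
enqueue(43) -> [28, 12, 48, 40, 49, 43]
enqueue(33) -> [28, 12, 48, 40, 49, 43, 33]
enqueue(35) -> [28, 12, 48, 40, 49, 43, 33, 35]
dequeue()->28, [12, 48, 40, 49, 43, 33, 35]

Final queue: [12, 48, 40, 49, 43, 33, 35]


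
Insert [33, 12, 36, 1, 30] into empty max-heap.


Insert 33: [33]
Insert 12: [33, 12]
Insert 36: [36, 12, 33]
Insert 1: [36, 12, 33, 1]
Insert 30: [36, 30, 33, 1, 12]

Final heap: [36, 30, 33, 1, 12]


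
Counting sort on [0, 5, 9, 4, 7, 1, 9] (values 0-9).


Input: [0, 5, 9, 4, 7, 1, 9]
Counts: [1, 1, 0, 0, 1, 1, 0, 1, 0, 2]

Sorted: [0, 1, 4, 5, 7, 9, 9]


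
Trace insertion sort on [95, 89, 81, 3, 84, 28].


Initial: [95, 89, 81, 3, 84, 28]
Insert 89: [89, 95, 81, 3, 84, 28]
Insert 81: [81, 89, 95, 3, 84, 28]
Insert 3: [3, 81, 89, 95, 84, 28]
Insert 84: [3, 81, 84, 89, 95, 28]
Insert 28: [3, 28, 81, 84, 89, 95]

Sorted: [3, 28, 81, 84, 89, 95]


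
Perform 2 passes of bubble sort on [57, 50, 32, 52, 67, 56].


Initial: [57, 50, 32, 52, 67, 56]
Pass 1: [50, 32, 52, 57, 56, 67] (4 swaps)
Pass 2: [32, 50, 52, 56, 57, 67] (2 swaps)

After 2 passes: [32, 50, 52, 56, 57, 67]


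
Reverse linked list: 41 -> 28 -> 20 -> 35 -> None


Step 1: curr=41, set curr.next=prev(None) | reversed so far: 41
Step 2: curr=28, set curr.next=prev(41) | reversed so far: 28 -> 41
Step 3: curr=20, set curr.next=prev(28) | reversed so far: 20 -> 28 -> 41
Step 4: curr=35, set curr.next=prev(20) | reversed so far: 35 -> 20 -> 28 -> 41

35 -> 20 -> 28 -> 41 -> None


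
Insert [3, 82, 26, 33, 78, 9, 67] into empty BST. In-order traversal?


Insert 3: root
Insert 82: R from 3
Insert 26: R from 3 -> L from 82
Insert 33: R from 3 -> L from 82 -> R from 26
Insert 78: R from 3 -> L from 82 -> R from 26 -> R from 33
Insert 9: R from 3 -> L from 82 -> L from 26
Insert 67: R from 3 -> L from 82 -> R from 26 -> R from 33 -> L from 78

In-order: [3, 9, 26, 33, 67, 78, 82]


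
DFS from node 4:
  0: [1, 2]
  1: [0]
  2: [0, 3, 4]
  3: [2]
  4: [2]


Visit 4, push [2]
Visit 2, push [3, 0]
Visit 0, push [1]
Visit 1, push []
Visit 3, push []

DFS order: [4, 2, 0, 1, 3]


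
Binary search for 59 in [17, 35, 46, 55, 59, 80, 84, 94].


Step 1: lo=0, hi=7, mid=3, val=55
Step 2: lo=4, hi=7, mid=5, val=80
Step 3: lo=4, hi=4, mid=4, val=59

Found at index 4


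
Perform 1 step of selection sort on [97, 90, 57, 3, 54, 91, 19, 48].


Initial: [97, 90, 57, 3, 54, 91, 19, 48]
Step 1: min=3 at 3
  Swap: [3, 90, 57, 97, 54, 91, 19, 48]

After 1 step: [3, 90, 57, 97, 54, 91, 19, 48]


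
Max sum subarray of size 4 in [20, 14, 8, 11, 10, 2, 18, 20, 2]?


[0:4]: 53
[1:5]: 43
[2:6]: 31
[3:7]: 41
[4:8]: 50
[5:9]: 42

Max: 53 at [0:4]


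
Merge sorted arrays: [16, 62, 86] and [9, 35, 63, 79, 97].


Take 9 from B
Take 16 from A
Take 35 from B
Take 62 from A
Take 63 from B
Take 79 from B
Take 86 from A

Merged: [9, 16, 35, 62, 63, 79, 86, 97]


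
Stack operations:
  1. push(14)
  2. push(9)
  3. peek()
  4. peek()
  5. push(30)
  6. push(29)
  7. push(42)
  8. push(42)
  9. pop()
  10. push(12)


push(14) -> [14]
push(9) -> [14, 9]
peek()->9
peek()->9
push(30) -> [14, 9, 30]
push(29) -> [14, 9, 30, 29]
push(42) -> [14, 9, 30, 29, 42]
push(42) -> [14, 9, 30, 29, 42, 42]
pop()->42, [14, 9, 30, 29, 42]
push(12) -> [14, 9, 30, 29, 42, 12]

Final stack: [14, 9, 30, 29, 42, 12]


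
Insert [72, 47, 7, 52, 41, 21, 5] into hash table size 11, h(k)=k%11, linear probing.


Insert 72: h=6 -> slot 6
Insert 47: h=3 -> slot 3
Insert 7: h=7 -> slot 7
Insert 52: h=8 -> slot 8
Insert 41: h=8, 1 probes -> slot 9
Insert 21: h=10 -> slot 10
Insert 5: h=5 -> slot 5

Table: [None, None, None, 47, None, 5, 72, 7, 52, 41, 21]


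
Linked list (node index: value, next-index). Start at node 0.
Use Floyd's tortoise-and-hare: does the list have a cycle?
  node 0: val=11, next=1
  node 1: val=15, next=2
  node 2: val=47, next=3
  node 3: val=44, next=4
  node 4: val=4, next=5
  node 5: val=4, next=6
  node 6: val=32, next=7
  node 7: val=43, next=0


Floyd's tortoise (slow, +1) and hare (fast, +2):
  init: slow=0, fast=0
  step 1: slow=1, fast=2
  step 2: slow=2, fast=4
  step 3: slow=3, fast=6
  step 4: slow=4, fast=0
  step 5: slow=5, fast=2
  step 6: slow=6, fast=4
  step 7: slow=7, fast=6
  step 8: slow=0, fast=0
  slow == fast at node 0: cycle detected

Cycle: yes


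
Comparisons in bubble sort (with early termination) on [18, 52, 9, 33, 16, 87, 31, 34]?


Algorithm: bubble sort (with early termination)
Input: [18, 52, 9, 33, 16, 87, 31, 34]
Sorted: [9, 16, 18, 31, 33, 34, 52, 87]

22


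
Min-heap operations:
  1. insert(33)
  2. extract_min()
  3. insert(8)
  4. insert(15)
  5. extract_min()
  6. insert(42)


insert(33) -> [33]
extract_min()->33, []
insert(8) -> [8]
insert(15) -> [8, 15]
extract_min()->8, [15]
insert(42) -> [15, 42]

Final heap: [15, 42]


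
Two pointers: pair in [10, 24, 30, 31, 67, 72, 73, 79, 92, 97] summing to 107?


lo=0(10)+hi=9(97)=107

Yes: 10+97=107


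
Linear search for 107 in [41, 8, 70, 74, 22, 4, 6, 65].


i=0: 41!=107
i=1: 8!=107
i=2: 70!=107
i=3: 74!=107
i=4: 22!=107
i=5: 4!=107
i=6: 6!=107
i=7: 65!=107

Not found, 8 comps


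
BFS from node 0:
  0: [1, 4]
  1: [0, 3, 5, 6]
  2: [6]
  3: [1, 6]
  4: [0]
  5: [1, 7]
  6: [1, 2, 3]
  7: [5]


Visit 0, enqueue [1, 4]
Visit 1, enqueue [3, 5, 6]
Visit 4, enqueue []
Visit 3, enqueue []
Visit 5, enqueue [7]
Visit 6, enqueue [2]
Visit 7, enqueue []
Visit 2, enqueue []

BFS order: [0, 1, 4, 3, 5, 6, 7, 2]


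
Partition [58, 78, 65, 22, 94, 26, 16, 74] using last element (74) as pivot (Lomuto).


Pivot: 74
  58 <= 74: advance i (no swap)
  65 <= 74: swap -> [58, 65, 78, 22, 94, 26, 16, 74]
  22 <= 74: swap -> [58, 65, 22, 78, 94, 26, 16, 74]
  26 <= 74: swap -> [58, 65, 22, 26, 94, 78, 16, 74]
  16 <= 74: swap -> [58, 65, 22, 26, 16, 78, 94, 74]
Place pivot at 5: [58, 65, 22, 26, 16, 74, 94, 78]

Partitioned: [58, 65, 22, 26, 16, 74, 94, 78]


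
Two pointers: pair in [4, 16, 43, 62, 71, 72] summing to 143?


lo=0(4)+hi=5(72)=76
lo=1(16)+hi=5(72)=88
lo=2(43)+hi=5(72)=115
lo=3(62)+hi=5(72)=134
lo=4(71)+hi=5(72)=143

Yes: 71+72=143


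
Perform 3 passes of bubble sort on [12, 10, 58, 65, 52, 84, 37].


Initial: [12, 10, 58, 65, 52, 84, 37]
Pass 1: [10, 12, 58, 52, 65, 37, 84] (3 swaps)
Pass 2: [10, 12, 52, 58, 37, 65, 84] (2 swaps)
Pass 3: [10, 12, 52, 37, 58, 65, 84] (1 swaps)

After 3 passes: [10, 12, 52, 37, 58, 65, 84]


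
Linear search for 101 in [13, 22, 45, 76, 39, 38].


i=0: 13!=101
i=1: 22!=101
i=2: 45!=101
i=3: 76!=101
i=4: 39!=101
i=5: 38!=101

Not found, 6 comps


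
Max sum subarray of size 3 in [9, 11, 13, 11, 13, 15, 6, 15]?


[0:3]: 33
[1:4]: 35
[2:5]: 37
[3:6]: 39
[4:7]: 34
[5:8]: 36

Max: 39 at [3:6]


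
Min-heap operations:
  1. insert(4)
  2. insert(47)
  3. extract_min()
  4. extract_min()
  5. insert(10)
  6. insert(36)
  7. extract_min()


insert(4) -> [4]
insert(47) -> [4, 47]
extract_min()->4, [47]
extract_min()->47, []
insert(10) -> [10]
insert(36) -> [10, 36]
extract_min()->10, [36]

Final heap: [36]


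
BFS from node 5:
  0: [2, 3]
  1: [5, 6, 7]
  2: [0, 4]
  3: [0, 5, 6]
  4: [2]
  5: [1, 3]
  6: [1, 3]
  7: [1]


Visit 5, enqueue [1, 3]
Visit 1, enqueue [6, 7]
Visit 3, enqueue [0]
Visit 6, enqueue []
Visit 7, enqueue []
Visit 0, enqueue [2]
Visit 2, enqueue [4]
Visit 4, enqueue []

BFS order: [5, 1, 3, 6, 7, 0, 2, 4]


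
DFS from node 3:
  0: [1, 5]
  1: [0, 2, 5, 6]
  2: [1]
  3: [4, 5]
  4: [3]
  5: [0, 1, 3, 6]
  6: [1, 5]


Visit 3, push [5, 4]
Visit 4, push []
Visit 5, push [6, 1, 0]
Visit 0, push [1]
Visit 1, push [6, 2]
Visit 2, push []
Visit 6, push []

DFS order: [3, 4, 5, 0, 1, 2, 6]


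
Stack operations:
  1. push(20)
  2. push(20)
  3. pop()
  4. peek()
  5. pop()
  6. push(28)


push(20) -> [20]
push(20) -> [20, 20]
pop()->20, [20]
peek()->20
pop()->20, []
push(28) -> [28]

Final stack: [28]


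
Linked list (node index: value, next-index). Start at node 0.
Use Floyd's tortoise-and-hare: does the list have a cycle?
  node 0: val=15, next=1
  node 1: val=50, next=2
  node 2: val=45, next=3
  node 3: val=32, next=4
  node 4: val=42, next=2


Floyd's tortoise (slow, +1) and hare (fast, +2):
  init: slow=0, fast=0
  step 1: slow=1, fast=2
  step 2: slow=2, fast=4
  step 3: slow=3, fast=3
  slow == fast at node 3: cycle detected

Cycle: yes


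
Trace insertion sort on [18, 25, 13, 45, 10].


Initial: [18, 25, 13, 45, 10]
Insert 25: [18, 25, 13, 45, 10]
Insert 13: [13, 18, 25, 45, 10]
Insert 45: [13, 18, 25, 45, 10]
Insert 10: [10, 13, 18, 25, 45]

Sorted: [10, 13, 18, 25, 45]


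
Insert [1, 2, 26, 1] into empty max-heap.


Insert 1: [1]
Insert 2: [2, 1]
Insert 26: [26, 1, 2]
Insert 1: [26, 1, 2, 1]

Final heap: [26, 1, 2, 1]


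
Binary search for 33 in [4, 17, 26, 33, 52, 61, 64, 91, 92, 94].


Step 1: lo=0, hi=9, mid=4, val=52
Step 2: lo=0, hi=3, mid=1, val=17
Step 3: lo=2, hi=3, mid=2, val=26
Step 4: lo=3, hi=3, mid=3, val=33

Found at index 3


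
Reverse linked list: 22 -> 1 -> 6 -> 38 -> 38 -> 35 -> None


Step 1: curr=22, set curr.next=prev(None) | reversed so far: 22
Step 2: curr=1, set curr.next=prev(22) | reversed so far: 1 -> 22
Step 3: curr=6, set curr.next=prev(1) | reversed so far: 6 -> 1 -> 22
Step 4: curr=38, set curr.next=prev(6) | reversed so far: 38 -> 6 -> 1 -> 22
Step 5: curr=38, set curr.next=prev(38) | reversed so far: 38 -> 38 -> 6 -> 1 -> 22
Step 6: curr=35, set curr.next=prev(38) | reversed so far: 35 -> 38 -> 38 -> 6 -> 1 -> 22

35 -> 38 -> 38 -> 6 -> 1 -> 22 -> None


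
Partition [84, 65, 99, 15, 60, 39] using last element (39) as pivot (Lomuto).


Pivot: 39
  15 <= 39: swap -> [15, 65, 99, 84, 60, 39]
Place pivot at 1: [15, 39, 99, 84, 60, 65]

Partitioned: [15, 39, 99, 84, 60, 65]


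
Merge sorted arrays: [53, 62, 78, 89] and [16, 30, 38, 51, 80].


Take 16 from B
Take 30 from B
Take 38 from B
Take 51 from B
Take 53 from A
Take 62 from A
Take 78 from A
Take 80 from B

Merged: [16, 30, 38, 51, 53, 62, 78, 80, 89]


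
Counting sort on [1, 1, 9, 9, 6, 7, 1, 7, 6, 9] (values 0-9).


Input: [1, 1, 9, 9, 6, 7, 1, 7, 6, 9]
Counts: [0, 3, 0, 0, 0, 0, 2, 2, 0, 3]

Sorted: [1, 1, 1, 6, 6, 7, 7, 9, 9, 9]


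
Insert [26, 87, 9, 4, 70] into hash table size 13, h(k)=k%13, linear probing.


Insert 26: h=0 -> slot 0
Insert 87: h=9 -> slot 9
Insert 9: h=9, 1 probes -> slot 10
Insert 4: h=4 -> slot 4
Insert 70: h=5 -> slot 5

Table: [26, None, None, None, 4, 70, None, None, None, 87, 9, None, None]


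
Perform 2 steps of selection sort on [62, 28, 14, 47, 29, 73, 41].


Initial: [62, 28, 14, 47, 29, 73, 41]
Step 1: min=14 at 2
  Swap: [14, 28, 62, 47, 29, 73, 41]
Step 2: min=28 at 1
  Swap: [14, 28, 62, 47, 29, 73, 41]

After 2 steps: [14, 28, 62, 47, 29, 73, 41]


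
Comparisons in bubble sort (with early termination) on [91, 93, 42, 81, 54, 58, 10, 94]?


Algorithm: bubble sort (with early termination)
Input: [91, 93, 42, 81, 54, 58, 10, 94]
Sorted: [10, 42, 54, 58, 81, 91, 93, 94]

28


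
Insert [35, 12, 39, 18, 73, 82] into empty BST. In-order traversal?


Insert 35: root
Insert 12: L from 35
Insert 39: R from 35
Insert 18: L from 35 -> R from 12
Insert 73: R from 35 -> R from 39
Insert 82: R from 35 -> R from 39 -> R from 73

In-order: [12, 18, 35, 39, 73, 82]


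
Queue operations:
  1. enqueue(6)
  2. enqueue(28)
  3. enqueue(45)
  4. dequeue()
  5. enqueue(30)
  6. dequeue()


enqueue(6) -> [6]
enqueue(28) -> [6, 28]
enqueue(45) -> [6, 28, 45]
dequeue()->6, [28, 45]
enqueue(30) -> [28, 45, 30]
dequeue()->28, [45, 30]

Final queue: [45, 30]


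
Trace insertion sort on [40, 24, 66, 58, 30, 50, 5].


Initial: [40, 24, 66, 58, 30, 50, 5]
Insert 24: [24, 40, 66, 58, 30, 50, 5]
Insert 66: [24, 40, 66, 58, 30, 50, 5]
Insert 58: [24, 40, 58, 66, 30, 50, 5]
Insert 30: [24, 30, 40, 58, 66, 50, 5]
Insert 50: [24, 30, 40, 50, 58, 66, 5]
Insert 5: [5, 24, 30, 40, 50, 58, 66]

Sorted: [5, 24, 30, 40, 50, 58, 66]


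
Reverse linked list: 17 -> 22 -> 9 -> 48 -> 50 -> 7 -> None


Step 1: curr=17, set curr.next=prev(None) | reversed so far: 17
Step 2: curr=22, set curr.next=prev(17) | reversed so far: 22 -> 17
Step 3: curr=9, set curr.next=prev(22) | reversed so far: 9 -> 22 -> 17
Step 4: curr=48, set curr.next=prev(9) | reversed so far: 48 -> 9 -> 22 -> 17
Step 5: curr=50, set curr.next=prev(48) | reversed so far: 50 -> 48 -> 9 -> 22 -> 17
Step 6: curr=7, set curr.next=prev(50) | reversed so far: 7 -> 50 -> 48 -> 9 -> 22 -> 17

7 -> 50 -> 48 -> 9 -> 22 -> 17 -> None


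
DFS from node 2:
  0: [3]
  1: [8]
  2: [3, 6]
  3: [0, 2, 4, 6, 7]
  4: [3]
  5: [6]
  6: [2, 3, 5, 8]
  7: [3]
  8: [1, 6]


Visit 2, push [6, 3]
Visit 3, push [7, 6, 4, 0]
Visit 0, push []
Visit 4, push []
Visit 6, push [8, 5]
Visit 5, push []
Visit 8, push [1]
Visit 1, push []
Visit 7, push []

DFS order: [2, 3, 0, 4, 6, 5, 8, 1, 7]


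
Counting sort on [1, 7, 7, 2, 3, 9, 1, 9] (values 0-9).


Input: [1, 7, 7, 2, 3, 9, 1, 9]
Counts: [0, 2, 1, 1, 0, 0, 0, 2, 0, 2]

Sorted: [1, 1, 2, 3, 7, 7, 9, 9]


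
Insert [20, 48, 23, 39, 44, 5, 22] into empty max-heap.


Insert 20: [20]
Insert 48: [48, 20]
Insert 23: [48, 20, 23]
Insert 39: [48, 39, 23, 20]
Insert 44: [48, 44, 23, 20, 39]
Insert 5: [48, 44, 23, 20, 39, 5]
Insert 22: [48, 44, 23, 20, 39, 5, 22]

Final heap: [48, 44, 23, 20, 39, 5, 22]


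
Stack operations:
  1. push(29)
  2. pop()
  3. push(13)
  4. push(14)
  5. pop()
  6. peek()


push(29) -> [29]
pop()->29, []
push(13) -> [13]
push(14) -> [13, 14]
pop()->14, [13]
peek()->13

Final stack: [13]


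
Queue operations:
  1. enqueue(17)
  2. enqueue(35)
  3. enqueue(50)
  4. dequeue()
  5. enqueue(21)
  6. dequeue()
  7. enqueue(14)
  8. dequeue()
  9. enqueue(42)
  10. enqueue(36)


enqueue(17) -> [17]
enqueue(35) -> [17, 35]
enqueue(50) -> [17, 35, 50]
dequeue()->17, [35, 50]
enqueue(21) -> [35, 50, 21]
dequeue()->35, [50, 21]
enqueue(14) -> [50, 21, 14]
dequeue()->50, [21, 14]
enqueue(42) -> [21, 14, 42]
enqueue(36) -> [21, 14, 42, 36]

Final queue: [21, 14, 42, 36]


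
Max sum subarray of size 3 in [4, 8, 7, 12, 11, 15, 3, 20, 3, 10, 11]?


[0:3]: 19
[1:4]: 27
[2:5]: 30
[3:6]: 38
[4:7]: 29
[5:8]: 38
[6:9]: 26
[7:10]: 33
[8:11]: 24

Max: 38 at [3:6]


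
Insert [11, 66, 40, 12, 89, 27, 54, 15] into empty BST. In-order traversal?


Insert 11: root
Insert 66: R from 11
Insert 40: R from 11 -> L from 66
Insert 12: R from 11 -> L from 66 -> L from 40
Insert 89: R from 11 -> R from 66
Insert 27: R from 11 -> L from 66 -> L from 40 -> R from 12
Insert 54: R from 11 -> L from 66 -> R from 40
Insert 15: R from 11 -> L from 66 -> L from 40 -> R from 12 -> L from 27

In-order: [11, 12, 15, 27, 40, 54, 66, 89]


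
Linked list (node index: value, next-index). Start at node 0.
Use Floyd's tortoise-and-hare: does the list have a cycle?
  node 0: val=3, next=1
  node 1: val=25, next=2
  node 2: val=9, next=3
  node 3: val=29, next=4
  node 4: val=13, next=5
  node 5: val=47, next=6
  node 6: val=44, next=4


Floyd's tortoise (slow, +1) and hare (fast, +2):
  init: slow=0, fast=0
  step 1: slow=1, fast=2
  step 2: slow=2, fast=4
  step 3: slow=3, fast=6
  step 4: slow=4, fast=5
  step 5: slow=5, fast=4
  step 6: slow=6, fast=6
  slow == fast at node 6: cycle detected

Cycle: yes


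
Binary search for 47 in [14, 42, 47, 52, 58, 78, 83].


Step 1: lo=0, hi=6, mid=3, val=52
Step 2: lo=0, hi=2, mid=1, val=42
Step 3: lo=2, hi=2, mid=2, val=47

Found at index 2


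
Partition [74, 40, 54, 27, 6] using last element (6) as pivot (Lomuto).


Pivot: 6
Place pivot at 0: [6, 40, 54, 27, 74]

Partitioned: [6, 40, 54, 27, 74]


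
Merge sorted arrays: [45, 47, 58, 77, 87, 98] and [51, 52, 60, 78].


Take 45 from A
Take 47 from A
Take 51 from B
Take 52 from B
Take 58 from A
Take 60 from B
Take 77 from A
Take 78 from B

Merged: [45, 47, 51, 52, 58, 60, 77, 78, 87, 98]


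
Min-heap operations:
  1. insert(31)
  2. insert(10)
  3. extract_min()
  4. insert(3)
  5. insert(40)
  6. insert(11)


insert(31) -> [31]
insert(10) -> [10, 31]
extract_min()->10, [31]
insert(3) -> [3, 31]
insert(40) -> [3, 31, 40]
insert(11) -> [3, 11, 40, 31]

Final heap: [3, 11, 40, 31]


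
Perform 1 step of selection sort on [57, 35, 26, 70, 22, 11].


Initial: [57, 35, 26, 70, 22, 11]
Step 1: min=11 at 5
  Swap: [11, 35, 26, 70, 22, 57]

After 1 step: [11, 35, 26, 70, 22, 57]


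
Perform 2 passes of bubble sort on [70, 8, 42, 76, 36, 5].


Initial: [70, 8, 42, 76, 36, 5]
Pass 1: [8, 42, 70, 36, 5, 76] (4 swaps)
Pass 2: [8, 42, 36, 5, 70, 76] (2 swaps)

After 2 passes: [8, 42, 36, 5, 70, 76]


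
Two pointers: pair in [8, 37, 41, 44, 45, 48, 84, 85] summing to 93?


lo=0(8)+hi=7(85)=93

Yes: 8+85=93


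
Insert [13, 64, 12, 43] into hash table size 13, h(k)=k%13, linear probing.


Insert 13: h=0 -> slot 0
Insert 64: h=12 -> slot 12
Insert 12: h=12, 2 probes -> slot 1
Insert 43: h=4 -> slot 4

Table: [13, 12, None, None, 43, None, None, None, None, None, None, None, 64]


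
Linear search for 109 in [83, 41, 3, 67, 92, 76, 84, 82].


i=0: 83!=109
i=1: 41!=109
i=2: 3!=109
i=3: 67!=109
i=4: 92!=109
i=5: 76!=109
i=6: 84!=109
i=7: 82!=109

Not found, 8 comps


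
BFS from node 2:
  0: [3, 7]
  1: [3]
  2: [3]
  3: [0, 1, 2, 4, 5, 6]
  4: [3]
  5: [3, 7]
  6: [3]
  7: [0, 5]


Visit 2, enqueue [3]
Visit 3, enqueue [0, 1, 4, 5, 6]
Visit 0, enqueue [7]
Visit 1, enqueue []
Visit 4, enqueue []
Visit 5, enqueue []
Visit 6, enqueue []
Visit 7, enqueue []

BFS order: [2, 3, 0, 1, 4, 5, 6, 7]


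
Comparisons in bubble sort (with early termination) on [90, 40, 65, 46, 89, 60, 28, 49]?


Algorithm: bubble sort (with early termination)
Input: [90, 40, 65, 46, 89, 60, 28, 49]
Sorted: [28, 40, 46, 49, 60, 65, 89, 90]

28


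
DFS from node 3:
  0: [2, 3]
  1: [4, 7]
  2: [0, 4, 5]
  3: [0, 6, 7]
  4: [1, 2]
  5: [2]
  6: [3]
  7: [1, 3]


Visit 3, push [7, 6, 0]
Visit 0, push [2]
Visit 2, push [5, 4]
Visit 4, push [1]
Visit 1, push [7]
Visit 7, push []
Visit 5, push []
Visit 6, push []

DFS order: [3, 0, 2, 4, 1, 7, 5, 6]


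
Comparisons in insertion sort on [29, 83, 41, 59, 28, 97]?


Algorithm: insertion sort
Input: [29, 83, 41, 59, 28, 97]
Sorted: [28, 29, 41, 59, 83, 97]

10


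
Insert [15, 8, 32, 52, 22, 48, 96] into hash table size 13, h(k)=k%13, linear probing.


Insert 15: h=2 -> slot 2
Insert 8: h=8 -> slot 8
Insert 32: h=6 -> slot 6
Insert 52: h=0 -> slot 0
Insert 22: h=9 -> slot 9
Insert 48: h=9, 1 probes -> slot 10
Insert 96: h=5 -> slot 5

Table: [52, None, 15, None, None, 96, 32, None, 8, 22, 48, None, None]


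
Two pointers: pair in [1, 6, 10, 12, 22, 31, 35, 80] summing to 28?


lo=0(1)+hi=7(80)=81
lo=0(1)+hi=6(35)=36
lo=0(1)+hi=5(31)=32
lo=0(1)+hi=4(22)=23
lo=1(6)+hi=4(22)=28

Yes: 6+22=28


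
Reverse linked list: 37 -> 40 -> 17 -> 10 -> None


Step 1: curr=37, set curr.next=prev(None) | reversed so far: 37
Step 2: curr=40, set curr.next=prev(37) | reversed so far: 40 -> 37
Step 3: curr=17, set curr.next=prev(40) | reversed so far: 17 -> 40 -> 37
Step 4: curr=10, set curr.next=prev(17) | reversed so far: 10 -> 17 -> 40 -> 37

10 -> 17 -> 40 -> 37 -> None


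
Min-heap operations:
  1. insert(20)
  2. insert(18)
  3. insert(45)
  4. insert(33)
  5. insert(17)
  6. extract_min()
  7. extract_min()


insert(20) -> [20]
insert(18) -> [18, 20]
insert(45) -> [18, 20, 45]
insert(33) -> [18, 20, 45, 33]
insert(17) -> [17, 18, 45, 33, 20]
extract_min()->17, [18, 20, 45, 33]
extract_min()->18, [20, 33, 45]

Final heap: [20, 33, 45]


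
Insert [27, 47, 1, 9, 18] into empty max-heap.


Insert 27: [27]
Insert 47: [47, 27]
Insert 1: [47, 27, 1]
Insert 9: [47, 27, 1, 9]
Insert 18: [47, 27, 1, 9, 18]

Final heap: [47, 27, 1, 9, 18]


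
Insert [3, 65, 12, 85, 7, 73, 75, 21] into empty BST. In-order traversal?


Insert 3: root
Insert 65: R from 3
Insert 12: R from 3 -> L from 65
Insert 85: R from 3 -> R from 65
Insert 7: R from 3 -> L from 65 -> L from 12
Insert 73: R from 3 -> R from 65 -> L from 85
Insert 75: R from 3 -> R from 65 -> L from 85 -> R from 73
Insert 21: R from 3 -> L from 65 -> R from 12

In-order: [3, 7, 12, 21, 65, 73, 75, 85]


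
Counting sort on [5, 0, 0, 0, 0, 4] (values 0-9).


Input: [5, 0, 0, 0, 0, 4]
Counts: [4, 0, 0, 0, 1, 1, 0, 0, 0, 0]

Sorted: [0, 0, 0, 0, 4, 5]


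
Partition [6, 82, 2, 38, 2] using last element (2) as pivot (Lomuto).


Pivot: 2
  2 <= 2: swap -> [2, 82, 6, 38, 2]
Place pivot at 1: [2, 2, 6, 38, 82]

Partitioned: [2, 2, 6, 38, 82]


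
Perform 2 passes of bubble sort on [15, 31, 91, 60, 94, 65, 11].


Initial: [15, 31, 91, 60, 94, 65, 11]
Pass 1: [15, 31, 60, 91, 65, 11, 94] (3 swaps)
Pass 2: [15, 31, 60, 65, 11, 91, 94] (2 swaps)

After 2 passes: [15, 31, 60, 65, 11, 91, 94]


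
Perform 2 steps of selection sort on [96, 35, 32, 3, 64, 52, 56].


Initial: [96, 35, 32, 3, 64, 52, 56]
Step 1: min=3 at 3
  Swap: [3, 35, 32, 96, 64, 52, 56]
Step 2: min=32 at 2
  Swap: [3, 32, 35, 96, 64, 52, 56]

After 2 steps: [3, 32, 35, 96, 64, 52, 56]


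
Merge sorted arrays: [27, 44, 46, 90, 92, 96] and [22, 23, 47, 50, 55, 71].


Take 22 from B
Take 23 from B
Take 27 from A
Take 44 from A
Take 46 from A
Take 47 from B
Take 50 from B
Take 55 from B
Take 71 from B

Merged: [22, 23, 27, 44, 46, 47, 50, 55, 71, 90, 92, 96]


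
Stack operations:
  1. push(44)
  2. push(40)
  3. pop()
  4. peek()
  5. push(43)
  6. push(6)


push(44) -> [44]
push(40) -> [44, 40]
pop()->40, [44]
peek()->44
push(43) -> [44, 43]
push(6) -> [44, 43, 6]

Final stack: [44, 43, 6]


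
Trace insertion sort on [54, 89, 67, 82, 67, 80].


Initial: [54, 89, 67, 82, 67, 80]
Insert 89: [54, 89, 67, 82, 67, 80]
Insert 67: [54, 67, 89, 82, 67, 80]
Insert 82: [54, 67, 82, 89, 67, 80]
Insert 67: [54, 67, 67, 82, 89, 80]
Insert 80: [54, 67, 67, 80, 82, 89]

Sorted: [54, 67, 67, 80, 82, 89]


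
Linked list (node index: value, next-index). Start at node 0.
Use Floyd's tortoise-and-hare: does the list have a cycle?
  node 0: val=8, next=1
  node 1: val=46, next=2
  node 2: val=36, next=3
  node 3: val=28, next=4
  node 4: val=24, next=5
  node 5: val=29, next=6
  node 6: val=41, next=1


Floyd's tortoise (slow, +1) and hare (fast, +2):
  init: slow=0, fast=0
  step 1: slow=1, fast=2
  step 2: slow=2, fast=4
  step 3: slow=3, fast=6
  step 4: slow=4, fast=2
  step 5: slow=5, fast=4
  step 6: slow=6, fast=6
  slow == fast at node 6: cycle detected

Cycle: yes


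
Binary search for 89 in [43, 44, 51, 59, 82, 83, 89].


Step 1: lo=0, hi=6, mid=3, val=59
Step 2: lo=4, hi=6, mid=5, val=83
Step 3: lo=6, hi=6, mid=6, val=89

Found at index 6


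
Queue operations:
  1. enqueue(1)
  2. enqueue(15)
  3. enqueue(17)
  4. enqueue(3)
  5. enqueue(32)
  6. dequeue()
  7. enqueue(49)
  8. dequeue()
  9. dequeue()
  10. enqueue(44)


enqueue(1) -> [1]
enqueue(15) -> [1, 15]
enqueue(17) -> [1, 15, 17]
enqueue(3) -> [1, 15, 17, 3]
enqueue(32) -> [1, 15, 17, 3, 32]
dequeue()->1, [15, 17, 3, 32]
enqueue(49) -> [15, 17, 3, 32, 49]
dequeue()->15, [17, 3, 32, 49]
dequeue()->17, [3, 32, 49]
enqueue(44) -> [3, 32, 49, 44]

Final queue: [3, 32, 49, 44]


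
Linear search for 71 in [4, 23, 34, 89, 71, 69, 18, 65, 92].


i=0: 4!=71
i=1: 23!=71
i=2: 34!=71
i=3: 89!=71
i=4: 71==71 found!

Found at 4, 5 comps


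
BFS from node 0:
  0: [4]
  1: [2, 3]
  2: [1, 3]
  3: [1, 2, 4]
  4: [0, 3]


Visit 0, enqueue [4]
Visit 4, enqueue [3]
Visit 3, enqueue [1, 2]
Visit 1, enqueue []
Visit 2, enqueue []

BFS order: [0, 4, 3, 1, 2]


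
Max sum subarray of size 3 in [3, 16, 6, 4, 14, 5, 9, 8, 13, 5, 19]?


[0:3]: 25
[1:4]: 26
[2:5]: 24
[3:6]: 23
[4:7]: 28
[5:8]: 22
[6:9]: 30
[7:10]: 26
[8:11]: 37

Max: 37 at [8:11]


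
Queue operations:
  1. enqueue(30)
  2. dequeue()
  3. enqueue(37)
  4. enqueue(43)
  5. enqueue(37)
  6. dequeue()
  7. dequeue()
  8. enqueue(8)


enqueue(30) -> [30]
dequeue()->30, []
enqueue(37) -> [37]
enqueue(43) -> [37, 43]
enqueue(37) -> [37, 43, 37]
dequeue()->37, [43, 37]
dequeue()->43, [37]
enqueue(8) -> [37, 8]

Final queue: [37, 8]


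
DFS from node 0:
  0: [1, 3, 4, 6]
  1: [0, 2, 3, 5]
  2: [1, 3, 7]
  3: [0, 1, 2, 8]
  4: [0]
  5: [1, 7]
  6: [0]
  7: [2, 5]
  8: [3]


Visit 0, push [6, 4, 3, 1]
Visit 1, push [5, 3, 2]
Visit 2, push [7, 3]
Visit 3, push [8]
Visit 8, push []
Visit 7, push [5]
Visit 5, push []
Visit 4, push []
Visit 6, push []

DFS order: [0, 1, 2, 3, 8, 7, 5, 4, 6]


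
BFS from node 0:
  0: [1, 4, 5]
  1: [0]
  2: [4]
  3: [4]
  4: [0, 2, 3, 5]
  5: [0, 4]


Visit 0, enqueue [1, 4, 5]
Visit 1, enqueue []
Visit 4, enqueue [2, 3]
Visit 5, enqueue []
Visit 2, enqueue []
Visit 3, enqueue []

BFS order: [0, 1, 4, 5, 2, 3]


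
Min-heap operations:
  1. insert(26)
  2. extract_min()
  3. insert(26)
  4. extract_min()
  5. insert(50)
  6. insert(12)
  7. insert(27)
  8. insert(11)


insert(26) -> [26]
extract_min()->26, []
insert(26) -> [26]
extract_min()->26, []
insert(50) -> [50]
insert(12) -> [12, 50]
insert(27) -> [12, 50, 27]
insert(11) -> [11, 12, 27, 50]

Final heap: [11, 12, 27, 50]


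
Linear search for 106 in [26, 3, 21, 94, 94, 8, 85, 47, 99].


i=0: 26!=106
i=1: 3!=106
i=2: 21!=106
i=3: 94!=106
i=4: 94!=106
i=5: 8!=106
i=6: 85!=106
i=7: 47!=106
i=8: 99!=106

Not found, 9 comps


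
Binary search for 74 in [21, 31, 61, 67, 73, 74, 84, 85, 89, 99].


Step 1: lo=0, hi=9, mid=4, val=73
Step 2: lo=5, hi=9, mid=7, val=85
Step 3: lo=5, hi=6, mid=5, val=74

Found at index 5


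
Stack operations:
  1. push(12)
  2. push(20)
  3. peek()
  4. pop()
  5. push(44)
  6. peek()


push(12) -> [12]
push(20) -> [12, 20]
peek()->20
pop()->20, [12]
push(44) -> [12, 44]
peek()->44

Final stack: [12, 44]


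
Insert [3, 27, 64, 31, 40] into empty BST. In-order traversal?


Insert 3: root
Insert 27: R from 3
Insert 64: R from 3 -> R from 27
Insert 31: R from 3 -> R from 27 -> L from 64
Insert 40: R from 3 -> R from 27 -> L from 64 -> R from 31

In-order: [3, 27, 31, 40, 64]


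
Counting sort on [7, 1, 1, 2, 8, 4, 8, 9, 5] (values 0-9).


Input: [7, 1, 1, 2, 8, 4, 8, 9, 5]
Counts: [0, 2, 1, 0, 1, 1, 0, 1, 2, 1]

Sorted: [1, 1, 2, 4, 5, 7, 8, 8, 9]


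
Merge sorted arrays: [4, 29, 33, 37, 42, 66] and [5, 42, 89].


Take 4 from A
Take 5 from B
Take 29 from A
Take 33 from A
Take 37 from A
Take 42 from A
Take 42 from B
Take 66 from A

Merged: [4, 5, 29, 33, 37, 42, 42, 66, 89]


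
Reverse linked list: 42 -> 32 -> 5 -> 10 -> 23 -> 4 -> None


Step 1: curr=42, set curr.next=prev(None) | reversed so far: 42
Step 2: curr=32, set curr.next=prev(42) | reversed so far: 32 -> 42
Step 3: curr=5, set curr.next=prev(32) | reversed so far: 5 -> 32 -> 42
Step 4: curr=10, set curr.next=prev(5) | reversed so far: 10 -> 5 -> 32 -> 42
Step 5: curr=23, set curr.next=prev(10) | reversed so far: 23 -> 10 -> 5 -> 32 -> 42
Step 6: curr=4, set curr.next=prev(23) | reversed so far: 4 -> 23 -> 10 -> 5 -> 32 -> 42

4 -> 23 -> 10 -> 5 -> 32 -> 42 -> None


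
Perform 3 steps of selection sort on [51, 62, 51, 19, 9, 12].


Initial: [51, 62, 51, 19, 9, 12]
Step 1: min=9 at 4
  Swap: [9, 62, 51, 19, 51, 12]
Step 2: min=12 at 5
  Swap: [9, 12, 51, 19, 51, 62]
Step 3: min=19 at 3
  Swap: [9, 12, 19, 51, 51, 62]

After 3 steps: [9, 12, 19, 51, 51, 62]


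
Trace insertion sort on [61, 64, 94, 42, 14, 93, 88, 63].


Initial: [61, 64, 94, 42, 14, 93, 88, 63]
Insert 64: [61, 64, 94, 42, 14, 93, 88, 63]
Insert 94: [61, 64, 94, 42, 14, 93, 88, 63]
Insert 42: [42, 61, 64, 94, 14, 93, 88, 63]
Insert 14: [14, 42, 61, 64, 94, 93, 88, 63]
Insert 93: [14, 42, 61, 64, 93, 94, 88, 63]
Insert 88: [14, 42, 61, 64, 88, 93, 94, 63]
Insert 63: [14, 42, 61, 63, 64, 88, 93, 94]

Sorted: [14, 42, 61, 63, 64, 88, 93, 94]


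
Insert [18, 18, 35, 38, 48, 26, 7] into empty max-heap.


Insert 18: [18]
Insert 18: [18, 18]
Insert 35: [35, 18, 18]
Insert 38: [38, 35, 18, 18]
Insert 48: [48, 38, 18, 18, 35]
Insert 26: [48, 38, 26, 18, 35, 18]
Insert 7: [48, 38, 26, 18, 35, 18, 7]

Final heap: [48, 38, 26, 18, 35, 18, 7]


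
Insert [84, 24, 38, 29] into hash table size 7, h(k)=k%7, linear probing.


Insert 84: h=0 -> slot 0
Insert 24: h=3 -> slot 3
Insert 38: h=3, 1 probes -> slot 4
Insert 29: h=1 -> slot 1

Table: [84, 29, None, 24, 38, None, None]


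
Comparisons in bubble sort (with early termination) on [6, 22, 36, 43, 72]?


Algorithm: bubble sort (with early termination)
Input: [6, 22, 36, 43, 72]
Sorted: [6, 22, 36, 43, 72]

4


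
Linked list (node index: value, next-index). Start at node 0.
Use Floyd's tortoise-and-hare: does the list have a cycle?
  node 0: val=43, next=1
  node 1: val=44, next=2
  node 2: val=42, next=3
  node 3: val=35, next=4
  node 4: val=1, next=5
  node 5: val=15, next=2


Floyd's tortoise (slow, +1) and hare (fast, +2):
  init: slow=0, fast=0
  step 1: slow=1, fast=2
  step 2: slow=2, fast=4
  step 3: slow=3, fast=2
  step 4: slow=4, fast=4
  slow == fast at node 4: cycle detected

Cycle: yes


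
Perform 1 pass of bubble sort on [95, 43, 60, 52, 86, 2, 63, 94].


Initial: [95, 43, 60, 52, 86, 2, 63, 94]
Pass 1: [43, 60, 52, 86, 2, 63, 94, 95] (7 swaps)

After 1 pass: [43, 60, 52, 86, 2, 63, 94, 95]


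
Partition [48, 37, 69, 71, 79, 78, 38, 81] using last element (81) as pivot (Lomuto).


Pivot: 81
  48 <= 81: advance i (no swap)
  37 <= 81: advance i (no swap)
  69 <= 81: advance i (no swap)
  71 <= 81: advance i (no swap)
  79 <= 81: advance i (no swap)
  78 <= 81: advance i (no swap)
  38 <= 81: advance i (no swap)
Place pivot at 7: [48, 37, 69, 71, 79, 78, 38, 81]

Partitioned: [48, 37, 69, 71, 79, 78, 38, 81]


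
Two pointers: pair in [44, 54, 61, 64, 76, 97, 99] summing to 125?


lo=0(44)+hi=6(99)=143
lo=0(44)+hi=5(97)=141
lo=0(44)+hi=4(76)=120
lo=1(54)+hi=4(76)=130
lo=1(54)+hi=3(64)=118
lo=2(61)+hi=3(64)=125

Yes: 61+64=125


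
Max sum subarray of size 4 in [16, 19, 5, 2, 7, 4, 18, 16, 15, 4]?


[0:4]: 42
[1:5]: 33
[2:6]: 18
[3:7]: 31
[4:8]: 45
[5:9]: 53
[6:10]: 53

Max: 53 at [5:9]


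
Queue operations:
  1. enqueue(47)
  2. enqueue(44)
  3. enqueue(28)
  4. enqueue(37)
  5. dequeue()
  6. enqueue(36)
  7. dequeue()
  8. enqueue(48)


enqueue(47) -> [47]
enqueue(44) -> [47, 44]
enqueue(28) -> [47, 44, 28]
enqueue(37) -> [47, 44, 28, 37]
dequeue()->47, [44, 28, 37]
enqueue(36) -> [44, 28, 37, 36]
dequeue()->44, [28, 37, 36]
enqueue(48) -> [28, 37, 36, 48]

Final queue: [28, 37, 36, 48]


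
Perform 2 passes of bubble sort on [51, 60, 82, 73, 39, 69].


Initial: [51, 60, 82, 73, 39, 69]
Pass 1: [51, 60, 73, 39, 69, 82] (3 swaps)
Pass 2: [51, 60, 39, 69, 73, 82] (2 swaps)

After 2 passes: [51, 60, 39, 69, 73, 82]


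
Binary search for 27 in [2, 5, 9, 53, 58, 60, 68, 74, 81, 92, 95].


Step 1: lo=0, hi=10, mid=5, val=60
Step 2: lo=0, hi=4, mid=2, val=9
Step 3: lo=3, hi=4, mid=3, val=53

Not found


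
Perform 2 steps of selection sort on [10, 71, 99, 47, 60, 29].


Initial: [10, 71, 99, 47, 60, 29]
Step 1: min=10 at 0
  Swap: [10, 71, 99, 47, 60, 29]
Step 2: min=29 at 5
  Swap: [10, 29, 99, 47, 60, 71]

After 2 steps: [10, 29, 99, 47, 60, 71]


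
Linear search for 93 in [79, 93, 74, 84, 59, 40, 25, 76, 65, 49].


i=0: 79!=93
i=1: 93==93 found!

Found at 1, 2 comps


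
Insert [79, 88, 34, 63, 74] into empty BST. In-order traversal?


Insert 79: root
Insert 88: R from 79
Insert 34: L from 79
Insert 63: L from 79 -> R from 34
Insert 74: L from 79 -> R from 34 -> R from 63

In-order: [34, 63, 74, 79, 88]


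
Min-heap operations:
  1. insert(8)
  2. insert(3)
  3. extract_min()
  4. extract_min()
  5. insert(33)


insert(8) -> [8]
insert(3) -> [3, 8]
extract_min()->3, [8]
extract_min()->8, []
insert(33) -> [33]

Final heap: [33]


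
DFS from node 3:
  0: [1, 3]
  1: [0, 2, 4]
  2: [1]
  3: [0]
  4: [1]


Visit 3, push [0]
Visit 0, push [1]
Visit 1, push [4, 2]
Visit 2, push []
Visit 4, push []

DFS order: [3, 0, 1, 2, 4]


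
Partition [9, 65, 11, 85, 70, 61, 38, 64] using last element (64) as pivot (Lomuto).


Pivot: 64
  9 <= 64: advance i (no swap)
  11 <= 64: swap -> [9, 11, 65, 85, 70, 61, 38, 64]
  61 <= 64: swap -> [9, 11, 61, 85, 70, 65, 38, 64]
  38 <= 64: swap -> [9, 11, 61, 38, 70, 65, 85, 64]
Place pivot at 4: [9, 11, 61, 38, 64, 65, 85, 70]

Partitioned: [9, 11, 61, 38, 64, 65, 85, 70]


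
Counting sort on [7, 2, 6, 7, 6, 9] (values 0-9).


Input: [7, 2, 6, 7, 6, 9]
Counts: [0, 0, 1, 0, 0, 0, 2, 2, 0, 1]

Sorted: [2, 6, 6, 7, 7, 9]


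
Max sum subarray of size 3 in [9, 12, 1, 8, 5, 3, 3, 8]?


[0:3]: 22
[1:4]: 21
[2:5]: 14
[3:6]: 16
[4:7]: 11
[5:8]: 14

Max: 22 at [0:3]


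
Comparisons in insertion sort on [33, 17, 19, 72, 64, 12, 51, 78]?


Algorithm: insertion sort
Input: [33, 17, 19, 72, 64, 12, 51, 78]
Sorted: [12, 17, 19, 33, 51, 64, 72, 78]

15


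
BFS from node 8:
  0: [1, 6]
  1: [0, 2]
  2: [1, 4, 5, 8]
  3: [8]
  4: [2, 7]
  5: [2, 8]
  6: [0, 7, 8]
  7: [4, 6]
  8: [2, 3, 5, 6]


Visit 8, enqueue [2, 3, 5, 6]
Visit 2, enqueue [1, 4]
Visit 3, enqueue []
Visit 5, enqueue []
Visit 6, enqueue [0, 7]
Visit 1, enqueue []
Visit 4, enqueue []
Visit 0, enqueue []
Visit 7, enqueue []

BFS order: [8, 2, 3, 5, 6, 1, 4, 0, 7]


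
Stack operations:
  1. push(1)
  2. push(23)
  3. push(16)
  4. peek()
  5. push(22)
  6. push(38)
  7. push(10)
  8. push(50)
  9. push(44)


push(1) -> [1]
push(23) -> [1, 23]
push(16) -> [1, 23, 16]
peek()->16
push(22) -> [1, 23, 16, 22]
push(38) -> [1, 23, 16, 22, 38]
push(10) -> [1, 23, 16, 22, 38, 10]
push(50) -> [1, 23, 16, 22, 38, 10, 50]
push(44) -> [1, 23, 16, 22, 38, 10, 50, 44]

Final stack: [1, 23, 16, 22, 38, 10, 50, 44]


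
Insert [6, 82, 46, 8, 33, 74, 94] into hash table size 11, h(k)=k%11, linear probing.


Insert 6: h=6 -> slot 6
Insert 82: h=5 -> slot 5
Insert 46: h=2 -> slot 2
Insert 8: h=8 -> slot 8
Insert 33: h=0 -> slot 0
Insert 74: h=8, 1 probes -> slot 9
Insert 94: h=6, 1 probes -> slot 7

Table: [33, None, 46, None, None, 82, 6, 94, 8, 74, None]


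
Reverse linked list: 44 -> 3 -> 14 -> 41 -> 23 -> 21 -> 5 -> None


Step 1: curr=44, set curr.next=prev(None) | reversed so far: 44
Step 2: curr=3, set curr.next=prev(44) | reversed so far: 3 -> 44
Step 3: curr=14, set curr.next=prev(3) | reversed so far: 14 -> 3 -> 44
Step 4: curr=41, set curr.next=prev(14) | reversed so far: 41 -> 14 -> 3 -> 44
Step 5: curr=23, set curr.next=prev(41) | reversed so far: 23 -> 41 -> 14 -> 3 -> 44
Step 6: curr=21, set curr.next=prev(23) | reversed so far: 21 -> 23 -> 41 -> 14 -> 3 -> 44
Step 7: curr=5, set curr.next=prev(21) | reversed so far: 5 -> 21 -> 23 -> 41 -> 14 -> 3 -> 44

5 -> 21 -> 23 -> 41 -> 14 -> 3 -> 44 -> None


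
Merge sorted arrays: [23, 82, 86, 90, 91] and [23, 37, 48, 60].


Take 23 from A
Take 23 from B
Take 37 from B
Take 48 from B
Take 60 from B

Merged: [23, 23, 37, 48, 60, 82, 86, 90, 91]


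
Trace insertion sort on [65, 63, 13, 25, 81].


Initial: [65, 63, 13, 25, 81]
Insert 63: [63, 65, 13, 25, 81]
Insert 13: [13, 63, 65, 25, 81]
Insert 25: [13, 25, 63, 65, 81]
Insert 81: [13, 25, 63, 65, 81]

Sorted: [13, 25, 63, 65, 81]


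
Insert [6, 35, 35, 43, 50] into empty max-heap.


Insert 6: [6]
Insert 35: [35, 6]
Insert 35: [35, 6, 35]
Insert 43: [43, 35, 35, 6]
Insert 50: [50, 43, 35, 6, 35]

Final heap: [50, 43, 35, 6, 35]


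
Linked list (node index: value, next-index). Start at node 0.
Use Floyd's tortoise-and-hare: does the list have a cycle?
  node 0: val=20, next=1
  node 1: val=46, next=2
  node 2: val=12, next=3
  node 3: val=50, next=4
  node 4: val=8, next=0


Floyd's tortoise (slow, +1) and hare (fast, +2):
  init: slow=0, fast=0
  step 1: slow=1, fast=2
  step 2: slow=2, fast=4
  step 3: slow=3, fast=1
  step 4: slow=4, fast=3
  step 5: slow=0, fast=0
  slow == fast at node 0: cycle detected

Cycle: yes


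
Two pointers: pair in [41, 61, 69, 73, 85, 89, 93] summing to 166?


lo=0(41)+hi=6(93)=134
lo=1(61)+hi=6(93)=154
lo=2(69)+hi=6(93)=162
lo=3(73)+hi=6(93)=166

Yes: 73+93=166


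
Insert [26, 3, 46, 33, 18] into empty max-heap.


Insert 26: [26]
Insert 3: [26, 3]
Insert 46: [46, 3, 26]
Insert 33: [46, 33, 26, 3]
Insert 18: [46, 33, 26, 3, 18]

Final heap: [46, 33, 26, 3, 18]


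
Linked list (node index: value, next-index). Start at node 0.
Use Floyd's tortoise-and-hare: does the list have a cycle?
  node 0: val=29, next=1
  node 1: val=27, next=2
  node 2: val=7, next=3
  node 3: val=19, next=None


Floyd's tortoise (slow, +1) and hare (fast, +2):
  init: slow=0, fast=0
  step 1: slow=1, fast=2
  step 2: fast 2->3->None, no cycle

Cycle: no


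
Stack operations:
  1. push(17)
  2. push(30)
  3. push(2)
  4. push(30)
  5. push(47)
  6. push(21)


push(17) -> [17]
push(30) -> [17, 30]
push(2) -> [17, 30, 2]
push(30) -> [17, 30, 2, 30]
push(47) -> [17, 30, 2, 30, 47]
push(21) -> [17, 30, 2, 30, 47, 21]

Final stack: [17, 30, 2, 30, 47, 21]


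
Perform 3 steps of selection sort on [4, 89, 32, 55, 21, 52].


Initial: [4, 89, 32, 55, 21, 52]
Step 1: min=4 at 0
  Swap: [4, 89, 32, 55, 21, 52]
Step 2: min=21 at 4
  Swap: [4, 21, 32, 55, 89, 52]
Step 3: min=32 at 2
  Swap: [4, 21, 32, 55, 89, 52]

After 3 steps: [4, 21, 32, 55, 89, 52]


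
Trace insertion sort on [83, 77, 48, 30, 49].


Initial: [83, 77, 48, 30, 49]
Insert 77: [77, 83, 48, 30, 49]
Insert 48: [48, 77, 83, 30, 49]
Insert 30: [30, 48, 77, 83, 49]
Insert 49: [30, 48, 49, 77, 83]

Sorted: [30, 48, 49, 77, 83]


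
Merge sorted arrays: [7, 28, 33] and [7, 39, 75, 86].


Take 7 from A
Take 7 from B
Take 28 from A
Take 33 from A

Merged: [7, 7, 28, 33, 39, 75, 86]


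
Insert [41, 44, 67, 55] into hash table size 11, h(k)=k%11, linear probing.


Insert 41: h=8 -> slot 8
Insert 44: h=0 -> slot 0
Insert 67: h=1 -> slot 1
Insert 55: h=0, 2 probes -> slot 2

Table: [44, 67, 55, None, None, None, None, None, 41, None, None]


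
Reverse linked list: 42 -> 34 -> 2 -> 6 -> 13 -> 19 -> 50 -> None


Step 1: curr=42, set curr.next=prev(None) | reversed so far: 42
Step 2: curr=34, set curr.next=prev(42) | reversed so far: 34 -> 42
Step 3: curr=2, set curr.next=prev(34) | reversed so far: 2 -> 34 -> 42
Step 4: curr=6, set curr.next=prev(2) | reversed so far: 6 -> 2 -> 34 -> 42
Step 5: curr=13, set curr.next=prev(6) | reversed so far: 13 -> 6 -> 2 -> 34 -> 42
Step 6: curr=19, set curr.next=prev(13) | reversed so far: 19 -> 13 -> 6 -> 2 -> 34 -> 42
Step 7: curr=50, set curr.next=prev(19) | reversed so far: 50 -> 19 -> 13 -> 6 -> 2 -> 34 -> 42

50 -> 19 -> 13 -> 6 -> 2 -> 34 -> 42 -> None


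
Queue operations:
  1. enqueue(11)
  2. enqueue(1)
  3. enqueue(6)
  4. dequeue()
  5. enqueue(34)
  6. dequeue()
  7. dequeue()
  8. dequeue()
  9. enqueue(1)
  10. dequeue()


enqueue(11) -> [11]
enqueue(1) -> [11, 1]
enqueue(6) -> [11, 1, 6]
dequeue()->11, [1, 6]
enqueue(34) -> [1, 6, 34]
dequeue()->1, [6, 34]
dequeue()->6, [34]
dequeue()->34, []
enqueue(1) -> [1]
dequeue()->1, []

Final queue: []


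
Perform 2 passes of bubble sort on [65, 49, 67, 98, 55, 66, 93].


Initial: [65, 49, 67, 98, 55, 66, 93]
Pass 1: [49, 65, 67, 55, 66, 93, 98] (4 swaps)
Pass 2: [49, 65, 55, 66, 67, 93, 98] (2 swaps)

After 2 passes: [49, 65, 55, 66, 67, 93, 98]


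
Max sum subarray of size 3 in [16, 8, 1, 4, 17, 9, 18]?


[0:3]: 25
[1:4]: 13
[2:5]: 22
[3:6]: 30
[4:7]: 44

Max: 44 at [4:7]


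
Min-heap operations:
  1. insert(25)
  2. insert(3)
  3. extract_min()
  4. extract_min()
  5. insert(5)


insert(25) -> [25]
insert(3) -> [3, 25]
extract_min()->3, [25]
extract_min()->25, []
insert(5) -> [5]

Final heap: [5]
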